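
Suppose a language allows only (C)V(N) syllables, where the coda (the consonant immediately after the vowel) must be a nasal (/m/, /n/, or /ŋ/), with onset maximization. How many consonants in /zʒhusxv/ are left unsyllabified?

Under (C)V(N), the unsyllabifiable consonants are /z/, /ʒ/, /s/, /x/, /v/ (only a nasal (/m/, /n/, or /ŋ/) is licensed in coda position; onsets are limited to one consonant).

5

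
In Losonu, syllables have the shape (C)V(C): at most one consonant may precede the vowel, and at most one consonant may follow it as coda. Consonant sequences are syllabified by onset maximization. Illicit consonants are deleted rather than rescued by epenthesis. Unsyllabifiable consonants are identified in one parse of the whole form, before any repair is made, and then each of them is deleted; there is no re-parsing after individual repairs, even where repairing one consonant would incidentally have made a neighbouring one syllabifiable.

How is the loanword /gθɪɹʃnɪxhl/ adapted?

Under (C)V(C), the unsyllabifiable consonants are /g/, /ʃ/, /h/, /l/ (at most one coda consonant is licensed; onsets are limited to one consonant).
Deletion applies to /g/, /ʃ/, /h/, /l/.

θɪɹnɪx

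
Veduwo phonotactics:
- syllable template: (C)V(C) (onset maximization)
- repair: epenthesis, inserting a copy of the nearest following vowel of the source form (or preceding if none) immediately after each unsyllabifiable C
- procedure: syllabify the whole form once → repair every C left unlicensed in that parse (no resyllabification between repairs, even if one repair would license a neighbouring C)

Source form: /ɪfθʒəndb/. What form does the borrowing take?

The consonants /θ/, /d/, /b/ cannot be parsed into a legal (C)V(C) syllable (at most one coda consonant is licensed; onsets are limited to one consonant).
Each unlicensed consonant becomes the onset of a new syllable: /θ/ → /θə/, /d/ → /də/, /b/ → /bə/.

ɪfθəʒəndəbə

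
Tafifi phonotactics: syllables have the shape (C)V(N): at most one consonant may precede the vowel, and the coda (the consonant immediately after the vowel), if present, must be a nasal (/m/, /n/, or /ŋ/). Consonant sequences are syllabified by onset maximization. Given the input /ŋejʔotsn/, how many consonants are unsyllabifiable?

Under (C)V(N), the unsyllabifiable consonants are /j/, /t/, /s/, /n/ (only a nasal (/m/, /n/, or /ŋ/) is licensed in coda position; onsets are limited to one consonant).

4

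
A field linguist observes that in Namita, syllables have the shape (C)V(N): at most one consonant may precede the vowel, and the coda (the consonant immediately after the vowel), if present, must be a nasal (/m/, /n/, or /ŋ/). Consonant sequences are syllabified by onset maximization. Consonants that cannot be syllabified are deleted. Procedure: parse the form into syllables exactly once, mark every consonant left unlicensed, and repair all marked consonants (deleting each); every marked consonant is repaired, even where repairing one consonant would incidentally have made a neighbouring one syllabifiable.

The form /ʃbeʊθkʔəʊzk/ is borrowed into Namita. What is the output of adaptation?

beʊʔəʊ

Under (C)V(N), the unsyllabifiable consonants are /ʃ/, /θ/, /k/, /z/, /k/ (only a nasal (/m/, /n/, or /ŋ/) is licensed in coda position; onsets are limited to one consonant).
Each unlicensed consonant is deleted: /ʃ/, /θ/, /k/, /z/, /k/.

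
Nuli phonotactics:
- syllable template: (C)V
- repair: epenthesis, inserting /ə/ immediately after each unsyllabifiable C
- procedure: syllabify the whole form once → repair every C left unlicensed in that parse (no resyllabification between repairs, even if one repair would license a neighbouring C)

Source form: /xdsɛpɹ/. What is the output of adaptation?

xədəsɛpəɹə

Under (C)V, the unsyllabifiable consonants are /x/, /d/, /p/, /ɹ/ (no codas are permitted; onsets are limited to one consonant).
Epenthesis after each stranded consonant: /x/ → /xə/, /d/ → /də/, /p/ → /pə/, /ɹ/ → /ɹə/.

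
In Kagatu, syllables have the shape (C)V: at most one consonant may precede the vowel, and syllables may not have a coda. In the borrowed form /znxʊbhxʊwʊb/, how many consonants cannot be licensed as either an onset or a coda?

Syllabifying with onset maximization leaves /z/, /n/, /b/, /h/, /b/ stranded (no codas are permitted; onsets are limited to one consonant).

5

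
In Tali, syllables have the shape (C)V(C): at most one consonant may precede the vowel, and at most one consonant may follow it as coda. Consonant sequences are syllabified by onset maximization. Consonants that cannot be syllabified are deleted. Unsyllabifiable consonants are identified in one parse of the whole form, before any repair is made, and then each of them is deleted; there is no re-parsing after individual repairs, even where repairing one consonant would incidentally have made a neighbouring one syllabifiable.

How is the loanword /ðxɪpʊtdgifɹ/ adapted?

The consonants /ð/, /d/, /ɹ/ cannot be parsed into a legal (C)V(C) syllable (at most one coda consonant is licensed; onsets are limited to one consonant).
Deleting the stranded consonants removes /ð/, /d/, /ɹ/.

xɪpʊtgif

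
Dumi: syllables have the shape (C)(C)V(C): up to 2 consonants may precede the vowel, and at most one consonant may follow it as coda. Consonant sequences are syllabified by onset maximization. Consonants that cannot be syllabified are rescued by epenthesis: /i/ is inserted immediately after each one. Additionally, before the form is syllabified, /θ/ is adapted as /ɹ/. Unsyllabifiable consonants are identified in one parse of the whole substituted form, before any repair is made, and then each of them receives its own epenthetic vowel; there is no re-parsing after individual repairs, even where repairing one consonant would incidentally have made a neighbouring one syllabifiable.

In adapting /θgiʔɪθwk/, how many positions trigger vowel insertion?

After substitution the input is /ɹgiʔɪɹwk/.
The unsyllabifiable consonants are /w/, /k/; each receives one epenthetic vowel.

2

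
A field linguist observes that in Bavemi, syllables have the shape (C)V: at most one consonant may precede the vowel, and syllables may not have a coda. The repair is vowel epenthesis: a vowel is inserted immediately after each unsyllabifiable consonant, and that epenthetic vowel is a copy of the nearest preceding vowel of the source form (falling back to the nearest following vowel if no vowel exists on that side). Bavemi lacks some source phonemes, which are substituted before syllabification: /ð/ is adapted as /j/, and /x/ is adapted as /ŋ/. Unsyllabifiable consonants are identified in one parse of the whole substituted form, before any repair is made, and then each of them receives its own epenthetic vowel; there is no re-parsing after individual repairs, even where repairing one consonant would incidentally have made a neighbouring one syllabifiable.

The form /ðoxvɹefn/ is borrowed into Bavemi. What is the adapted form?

joŋovoɹefene

Substitution: /ð/ → /j/, /x/ → /ŋ/, giving /joŋvɹefn/.
The consonants /ŋ/, /v/, /f/, /n/ cannot be parsed into a legal (C)V syllable (no codas are permitted; onsets are limited to one consonant).
Each unlicensed consonant becomes the onset of a new syllable: /ŋ/ → /ŋo/, /v/ → /vo/, /f/ → /fe/, /n/ → /ne/.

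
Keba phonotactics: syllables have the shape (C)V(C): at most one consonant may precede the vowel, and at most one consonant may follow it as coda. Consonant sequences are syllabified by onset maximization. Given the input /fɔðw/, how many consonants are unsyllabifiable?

1

Under (C)V(C), the unsyllabifiable consonants are /w/ (at most one coda consonant is licensed; onsets are limited to one consonant).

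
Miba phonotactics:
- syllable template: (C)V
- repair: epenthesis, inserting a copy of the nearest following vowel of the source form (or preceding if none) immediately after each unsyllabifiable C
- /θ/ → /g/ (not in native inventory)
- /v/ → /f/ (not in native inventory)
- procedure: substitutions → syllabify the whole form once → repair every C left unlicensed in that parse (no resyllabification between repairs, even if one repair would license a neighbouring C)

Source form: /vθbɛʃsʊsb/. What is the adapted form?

fɛgɛbɛʃʊsʊsʊbʊ

Substitution: /v/ → /f/, /θ/ → /g/, giving /fgbɛʃsʊsb/.
Syllabifying with onset maximization leaves /f/, /g/, /ʃ/, /s/, /b/ stranded (no codas are permitted; onsets are limited to one consonant).
Each unlicensed consonant becomes the onset of a new syllable: /f/ → /fɛ/, /g/ → /gɛ/, /ʃ/ → /ʃʊ/, /s/ → /sʊ/, /b/ → /bʊ/.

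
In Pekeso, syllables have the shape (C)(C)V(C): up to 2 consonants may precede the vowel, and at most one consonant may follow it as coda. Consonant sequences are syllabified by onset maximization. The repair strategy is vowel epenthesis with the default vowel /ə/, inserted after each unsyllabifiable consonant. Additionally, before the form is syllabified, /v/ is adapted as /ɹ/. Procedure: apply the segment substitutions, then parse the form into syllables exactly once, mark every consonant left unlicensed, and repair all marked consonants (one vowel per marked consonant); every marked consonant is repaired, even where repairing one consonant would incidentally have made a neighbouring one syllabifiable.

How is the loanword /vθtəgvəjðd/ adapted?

Substitution: /v/ → /ɹ/, giving /ɹθtəgɹəjðd/.
Syllabifying with onset maximization leaves /ɹ/, /ð/, /d/ stranded (at most one coda consonant is licensed; onsets may contain at most 2 consonants).
Epenthesis after each stranded consonant: /ɹ/ → /ɹə/, /ð/ → /ðə/, /d/ → /də/.

ɹəθtəgɹəjðədə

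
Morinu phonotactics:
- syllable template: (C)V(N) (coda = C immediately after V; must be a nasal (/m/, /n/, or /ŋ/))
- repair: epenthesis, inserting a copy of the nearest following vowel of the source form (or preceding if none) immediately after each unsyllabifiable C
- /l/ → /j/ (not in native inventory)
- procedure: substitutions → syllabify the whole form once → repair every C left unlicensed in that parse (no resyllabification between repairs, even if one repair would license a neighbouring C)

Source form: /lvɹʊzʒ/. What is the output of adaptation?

jʊvʊɹʊzʊʒʊ

Substitution: /l/ → /j/, giving /jvɹʊzʒ/.
Under (C)V(N), the unsyllabifiable consonants are /j/, /v/, /z/, /ʒ/ (only a nasal (/m/, /n/, or /ŋ/) is licensed in coda position; onsets are limited to one consonant).
Epenthesis after each stranded consonant: /j/ → /jʊ/, /v/ → /vʊ/, /z/ → /zʊ/, /ʒ/ → /ʒʊ/.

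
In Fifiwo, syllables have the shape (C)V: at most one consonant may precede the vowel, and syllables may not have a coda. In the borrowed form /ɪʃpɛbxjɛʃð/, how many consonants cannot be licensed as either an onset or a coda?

5

Under (C)V, the unsyllabifiable consonants are /ʃ/, /b/, /x/, /ʃ/, /ð/ (no codas are permitted; onsets are limited to one consonant).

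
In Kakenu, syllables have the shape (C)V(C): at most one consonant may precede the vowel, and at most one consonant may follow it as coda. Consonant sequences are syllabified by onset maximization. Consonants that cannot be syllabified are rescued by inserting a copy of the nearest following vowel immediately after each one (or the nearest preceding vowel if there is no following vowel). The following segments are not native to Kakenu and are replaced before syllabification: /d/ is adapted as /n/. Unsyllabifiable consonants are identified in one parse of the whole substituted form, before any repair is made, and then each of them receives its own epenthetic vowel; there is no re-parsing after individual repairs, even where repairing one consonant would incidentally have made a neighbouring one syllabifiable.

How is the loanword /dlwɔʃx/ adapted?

Substitution: /d/ → /n/, giving /nlwɔʃx/.
Syllabifying with onset maximization leaves /n/, /l/, /x/ stranded (at most one coda consonant is licensed; onsets are limited to one consonant).
Inserting the epenthetic vowel yields /n/ → /nɔ/, /l/ → /lɔ/, /x/ → /xɔ/.

nɔlɔwɔʃxɔ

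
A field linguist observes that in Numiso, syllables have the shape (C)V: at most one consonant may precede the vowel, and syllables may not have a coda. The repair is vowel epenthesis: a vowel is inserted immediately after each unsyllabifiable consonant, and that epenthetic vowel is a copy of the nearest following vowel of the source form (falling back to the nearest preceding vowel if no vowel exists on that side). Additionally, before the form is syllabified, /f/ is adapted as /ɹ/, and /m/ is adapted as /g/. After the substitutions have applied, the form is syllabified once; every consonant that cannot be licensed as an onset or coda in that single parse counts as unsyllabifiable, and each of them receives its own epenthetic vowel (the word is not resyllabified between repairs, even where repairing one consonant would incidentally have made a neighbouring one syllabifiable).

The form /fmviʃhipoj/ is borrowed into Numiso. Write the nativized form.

Substitution: /f/ → /ɹ/, /m/ → /g/, giving /ɹgviʃhipoj/.
The consonants /ɹ/, /g/, /ʃ/, /j/ cannot be parsed into a legal (C)V syllable (no codas are permitted; onsets are limited to one consonant).
Each unlicensed consonant becomes the onset of a new syllable: /ɹ/ → /ɹi/, /g/ → /gi/, /ʃ/ → /ʃi/, /j/ → /jo/.

ɹigiviʃihipojo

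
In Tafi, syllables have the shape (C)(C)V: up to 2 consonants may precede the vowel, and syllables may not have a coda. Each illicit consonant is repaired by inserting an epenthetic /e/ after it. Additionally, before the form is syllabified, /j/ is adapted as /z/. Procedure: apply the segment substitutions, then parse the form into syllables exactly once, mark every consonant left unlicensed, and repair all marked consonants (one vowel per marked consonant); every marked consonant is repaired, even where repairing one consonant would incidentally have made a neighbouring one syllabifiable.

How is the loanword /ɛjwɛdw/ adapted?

ɛzwɛdewe

Substitution: /j/ → /z/, giving /ɛzwɛdw/.
Syllabifying with onset maximization leaves /d/, /w/ stranded (no codas are permitted; onsets may contain at most 2 consonants).
Each unlicensed consonant becomes the onset of a new syllable: /d/ → /de/, /w/ → /we/.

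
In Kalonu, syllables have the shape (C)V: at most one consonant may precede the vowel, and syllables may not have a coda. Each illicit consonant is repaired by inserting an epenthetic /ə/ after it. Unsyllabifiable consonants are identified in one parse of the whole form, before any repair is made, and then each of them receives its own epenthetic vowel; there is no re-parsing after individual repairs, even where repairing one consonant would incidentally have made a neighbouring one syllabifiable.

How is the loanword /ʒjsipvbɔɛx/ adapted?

Under (C)V, the unsyllabifiable consonants are /ʒ/, /j/, /p/, /v/, /x/ (no codas are permitted; onsets are limited to one consonant).
Each unlicensed consonant becomes the onset of a new syllable: /ʒ/ → /ʒə/, /j/ → /jə/, /p/ → /pə/, /v/ → /və/, /x/ → /xə/.

ʒəjəsipəvəbɔɛxə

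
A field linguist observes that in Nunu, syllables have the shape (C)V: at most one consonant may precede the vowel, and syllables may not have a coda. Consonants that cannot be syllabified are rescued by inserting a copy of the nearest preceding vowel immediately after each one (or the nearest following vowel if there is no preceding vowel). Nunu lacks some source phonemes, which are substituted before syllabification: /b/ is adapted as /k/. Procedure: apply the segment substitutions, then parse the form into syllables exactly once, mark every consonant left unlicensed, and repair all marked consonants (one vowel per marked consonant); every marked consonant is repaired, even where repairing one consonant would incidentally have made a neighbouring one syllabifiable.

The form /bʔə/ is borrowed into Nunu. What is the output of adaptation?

kəʔə

Substitution: /b/ → /k/, giving /kʔə/.
The consonants /k/ cannot be parsed into a legal (C)V syllable (no codas are permitted; onsets are limited to one consonant).
Inserting the epenthetic vowel yields /k/ → /kə/.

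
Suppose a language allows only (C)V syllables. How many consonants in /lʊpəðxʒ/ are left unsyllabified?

3

Under (C)V, the unsyllabifiable consonants are /ð/, /x/, /ʒ/ (no codas are permitted; onsets are limited to one consonant).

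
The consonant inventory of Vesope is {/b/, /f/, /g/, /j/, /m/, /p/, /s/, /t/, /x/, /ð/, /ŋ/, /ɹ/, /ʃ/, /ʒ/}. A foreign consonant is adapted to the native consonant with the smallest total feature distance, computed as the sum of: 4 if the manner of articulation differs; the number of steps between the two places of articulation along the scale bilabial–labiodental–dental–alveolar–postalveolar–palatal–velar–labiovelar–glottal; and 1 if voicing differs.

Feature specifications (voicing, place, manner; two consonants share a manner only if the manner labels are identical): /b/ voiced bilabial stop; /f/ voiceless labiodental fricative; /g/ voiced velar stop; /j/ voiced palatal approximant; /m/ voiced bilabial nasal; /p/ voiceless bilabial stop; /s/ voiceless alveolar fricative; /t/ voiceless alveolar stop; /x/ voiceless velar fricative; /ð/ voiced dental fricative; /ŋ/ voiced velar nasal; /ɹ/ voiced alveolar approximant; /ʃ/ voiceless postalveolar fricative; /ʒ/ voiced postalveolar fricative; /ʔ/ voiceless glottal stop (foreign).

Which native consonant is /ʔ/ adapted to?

g

/g/ is closest: same manner (stop), place distance 2 (glottal→velar), voicing differs (+1); total 3. Next closest is /t/ at distance 5.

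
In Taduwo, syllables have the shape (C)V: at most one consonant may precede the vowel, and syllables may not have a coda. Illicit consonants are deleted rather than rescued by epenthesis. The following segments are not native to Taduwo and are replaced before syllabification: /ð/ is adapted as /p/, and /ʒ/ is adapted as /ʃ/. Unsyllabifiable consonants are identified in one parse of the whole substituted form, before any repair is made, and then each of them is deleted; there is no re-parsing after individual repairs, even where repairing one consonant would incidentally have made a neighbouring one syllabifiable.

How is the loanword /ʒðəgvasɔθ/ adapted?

Substitution: /ʒ/ → /ʃ/, /ð/ → /p/, giving /ʃpəgvasɔθ/.
The consonants /ʃ/, /g/, /θ/ cannot be parsed into a legal (C)V syllable (no codas are permitted; onsets are limited to one consonant).
Deletion applies to /ʃ/, /g/, /θ/.

pəvasɔ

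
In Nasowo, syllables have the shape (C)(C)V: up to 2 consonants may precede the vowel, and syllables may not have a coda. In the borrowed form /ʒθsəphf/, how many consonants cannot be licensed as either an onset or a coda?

The consonants /ʒ/, /p/, /h/, /f/ cannot be parsed into a legal (C)(C)V syllable (no codas are permitted; onsets may contain at most 2 consonants).

4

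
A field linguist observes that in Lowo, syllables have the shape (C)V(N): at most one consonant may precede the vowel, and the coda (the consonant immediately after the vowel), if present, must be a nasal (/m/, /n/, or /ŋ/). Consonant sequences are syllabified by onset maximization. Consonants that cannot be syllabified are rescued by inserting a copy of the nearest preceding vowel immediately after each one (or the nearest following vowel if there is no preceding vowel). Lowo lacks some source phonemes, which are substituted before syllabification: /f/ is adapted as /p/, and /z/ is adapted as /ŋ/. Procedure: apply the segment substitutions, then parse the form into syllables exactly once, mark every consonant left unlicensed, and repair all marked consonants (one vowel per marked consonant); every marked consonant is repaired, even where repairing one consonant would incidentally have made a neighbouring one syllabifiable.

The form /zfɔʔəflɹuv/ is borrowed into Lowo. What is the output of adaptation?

Substitution: /z/ → /ŋ/, /f/ → /p/, giving /ŋpɔʔəplɹuv/.
Syllabifying with onset maximization leaves /ŋ/, /p/, /l/, /v/ stranded (only a nasal (/m/, /n/, or /ŋ/) is licensed in coda position; onsets are limited to one consonant).
Epenthesis after each stranded consonant: /ŋ/ → /ŋɔ/, /p/ → /pə/, /l/ → /lə/, /v/ → /vu/.

ŋɔpɔʔəpələɹuvu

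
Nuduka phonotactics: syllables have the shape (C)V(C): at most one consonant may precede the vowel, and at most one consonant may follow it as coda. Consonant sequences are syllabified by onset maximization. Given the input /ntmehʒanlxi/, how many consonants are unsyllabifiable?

Under (C)V(C), the unsyllabifiable consonants are /n/, /t/, /l/ (at most one coda consonant is licensed; onsets are limited to one consonant).

3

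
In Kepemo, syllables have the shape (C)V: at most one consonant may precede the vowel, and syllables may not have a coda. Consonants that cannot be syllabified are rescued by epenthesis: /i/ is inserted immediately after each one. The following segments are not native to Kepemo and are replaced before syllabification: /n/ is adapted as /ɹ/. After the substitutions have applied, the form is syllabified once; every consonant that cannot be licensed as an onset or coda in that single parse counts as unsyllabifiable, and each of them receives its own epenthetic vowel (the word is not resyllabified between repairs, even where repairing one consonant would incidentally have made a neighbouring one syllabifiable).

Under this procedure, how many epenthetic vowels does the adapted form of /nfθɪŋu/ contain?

After substitution the input is /ɹfθɪŋu/.
The unsyllabifiable consonants are /ɹ/, /f/; each receives one epenthetic vowel.

2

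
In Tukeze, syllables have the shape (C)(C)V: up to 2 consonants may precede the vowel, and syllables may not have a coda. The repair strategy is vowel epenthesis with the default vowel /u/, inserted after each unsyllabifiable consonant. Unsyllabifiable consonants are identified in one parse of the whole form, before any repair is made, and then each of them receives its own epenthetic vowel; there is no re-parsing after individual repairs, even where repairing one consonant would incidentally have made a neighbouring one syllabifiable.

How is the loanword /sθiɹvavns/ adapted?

sθiɹvavunusu

Under (C)(C)V, the unsyllabifiable consonants are /v/, /n/, /s/ (no codas are permitted; onsets may contain at most 2 consonants).
Epenthesis after each stranded consonant: /v/ → /vu/, /n/ → /nu/, /s/ → /su/.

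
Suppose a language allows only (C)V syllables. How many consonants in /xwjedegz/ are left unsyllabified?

4

Under (C)V, the unsyllabifiable consonants are /x/, /w/, /g/, /z/ (no codas are permitted; onsets are limited to one consonant).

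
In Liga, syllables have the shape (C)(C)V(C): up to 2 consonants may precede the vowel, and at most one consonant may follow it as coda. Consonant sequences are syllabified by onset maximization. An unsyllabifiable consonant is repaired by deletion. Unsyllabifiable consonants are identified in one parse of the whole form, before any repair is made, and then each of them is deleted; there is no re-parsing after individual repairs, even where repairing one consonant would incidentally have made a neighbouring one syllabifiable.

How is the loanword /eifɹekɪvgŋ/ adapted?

The consonants /g/, /ŋ/ cannot be parsed into a legal (C)(C)V(C) syllable (at most one coda consonant is licensed; onsets may contain at most 2 consonants).
Each unlicensed consonant is deleted: /g/, /ŋ/.

eifɹekɪv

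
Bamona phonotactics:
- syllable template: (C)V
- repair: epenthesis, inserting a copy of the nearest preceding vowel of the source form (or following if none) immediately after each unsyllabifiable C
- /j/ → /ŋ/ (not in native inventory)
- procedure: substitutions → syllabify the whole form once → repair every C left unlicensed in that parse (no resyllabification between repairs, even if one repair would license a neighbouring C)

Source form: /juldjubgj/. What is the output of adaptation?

Substitution: /j/ → /ŋ/, giving /ŋuldŋubgŋ/.
Syllabifying with onset maximization leaves /l/, /d/, /b/, /g/, /ŋ/ stranded (no codas are permitted; onsets are limited to one consonant).
Epenthesis after each stranded consonant: /l/ → /lu/, /d/ → /du/, /b/ → /bu/, /g/ → /gu/, /ŋ/ → /ŋu/.

ŋuluduŋubuguŋu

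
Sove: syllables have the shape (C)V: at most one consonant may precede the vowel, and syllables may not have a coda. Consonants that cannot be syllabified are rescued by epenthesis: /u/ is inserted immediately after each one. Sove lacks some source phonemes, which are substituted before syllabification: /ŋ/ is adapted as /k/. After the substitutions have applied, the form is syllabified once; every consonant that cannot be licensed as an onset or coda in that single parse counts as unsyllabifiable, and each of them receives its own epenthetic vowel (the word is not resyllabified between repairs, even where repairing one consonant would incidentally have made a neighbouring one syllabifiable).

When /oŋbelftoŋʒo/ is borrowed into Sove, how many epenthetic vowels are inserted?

4

After substitution the input is /okbelftokʒo/.
The unsyllabifiable consonants are /k/, /l/, /f/, /k/; each receives one epenthetic vowel.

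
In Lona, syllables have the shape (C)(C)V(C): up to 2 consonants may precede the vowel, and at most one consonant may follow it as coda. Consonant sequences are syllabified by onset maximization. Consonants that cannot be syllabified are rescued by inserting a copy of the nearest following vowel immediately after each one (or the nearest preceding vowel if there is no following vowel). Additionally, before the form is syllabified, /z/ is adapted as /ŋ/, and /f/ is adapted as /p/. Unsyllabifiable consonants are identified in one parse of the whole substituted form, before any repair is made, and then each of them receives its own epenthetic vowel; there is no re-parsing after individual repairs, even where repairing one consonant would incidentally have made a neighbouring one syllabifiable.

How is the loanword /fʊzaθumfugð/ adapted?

pʊŋaθumpugðu

Substitution: /f/ → /p/, /z/ → /ŋ/, giving /pʊŋaθumpugð/.
Under (C)(C)V(C), the unsyllabifiable consonants are /ð/ (at most one coda consonant is licensed; onsets may contain at most 2 consonants).
Each unlicensed consonant becomes the onset of a new syllable: /ð/ → /ðu/.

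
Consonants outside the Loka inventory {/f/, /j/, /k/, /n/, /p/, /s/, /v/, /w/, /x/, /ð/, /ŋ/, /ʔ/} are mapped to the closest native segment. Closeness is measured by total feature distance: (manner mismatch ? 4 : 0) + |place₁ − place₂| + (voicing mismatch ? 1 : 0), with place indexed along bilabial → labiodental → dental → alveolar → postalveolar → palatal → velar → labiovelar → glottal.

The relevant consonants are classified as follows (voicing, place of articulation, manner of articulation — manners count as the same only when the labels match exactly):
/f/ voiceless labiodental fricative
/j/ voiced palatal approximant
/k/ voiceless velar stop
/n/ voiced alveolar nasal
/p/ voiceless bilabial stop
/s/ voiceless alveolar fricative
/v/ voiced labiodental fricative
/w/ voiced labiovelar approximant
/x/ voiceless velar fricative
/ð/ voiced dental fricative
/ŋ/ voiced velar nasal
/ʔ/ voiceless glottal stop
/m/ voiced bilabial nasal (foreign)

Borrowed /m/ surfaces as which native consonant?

/n/ is closest: same manner (nasal), place distance 3 (bilabial→alveolar), same voicing; total 3. Next closest is /p/ at distance 5.

n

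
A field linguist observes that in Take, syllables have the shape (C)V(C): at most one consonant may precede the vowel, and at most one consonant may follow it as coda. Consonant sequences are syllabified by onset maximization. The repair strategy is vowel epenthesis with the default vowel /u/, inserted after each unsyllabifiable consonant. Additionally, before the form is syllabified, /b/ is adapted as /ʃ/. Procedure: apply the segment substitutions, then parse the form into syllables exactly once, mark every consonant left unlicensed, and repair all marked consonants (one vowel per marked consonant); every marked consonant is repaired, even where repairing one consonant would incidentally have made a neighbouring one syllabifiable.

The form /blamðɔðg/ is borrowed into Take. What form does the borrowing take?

ʃulamðɔðgu

Substitution: /b/ → /ʃ/, giving /ʃlamðɔðg/.
Under (C)V(C), the unsyllabifiable consonants are /ʃ/, /g/ (at most one coda consonant is licensed; onsets are limited to one consonant).
Epenthesis after each stranded consonant: /ʃ/ → /ʃu/, /g/ → /gu/.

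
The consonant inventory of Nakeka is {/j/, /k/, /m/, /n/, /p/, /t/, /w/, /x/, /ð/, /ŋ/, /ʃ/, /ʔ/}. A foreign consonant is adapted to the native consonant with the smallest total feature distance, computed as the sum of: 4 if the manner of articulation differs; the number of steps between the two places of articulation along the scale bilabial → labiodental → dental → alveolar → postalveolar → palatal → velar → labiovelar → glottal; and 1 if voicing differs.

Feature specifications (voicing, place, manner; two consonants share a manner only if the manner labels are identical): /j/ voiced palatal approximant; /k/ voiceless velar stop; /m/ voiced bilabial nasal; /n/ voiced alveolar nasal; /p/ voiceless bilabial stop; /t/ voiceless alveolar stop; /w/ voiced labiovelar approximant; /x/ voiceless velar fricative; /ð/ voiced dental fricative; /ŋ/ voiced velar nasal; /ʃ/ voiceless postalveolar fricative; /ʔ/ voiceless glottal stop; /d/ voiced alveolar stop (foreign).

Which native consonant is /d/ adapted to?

/t/ is closest: same manner (stop), place distance 0 (alveolar→alveolar), voicing differs (+1); total 1. Next closest is /k/ at distance 4.

t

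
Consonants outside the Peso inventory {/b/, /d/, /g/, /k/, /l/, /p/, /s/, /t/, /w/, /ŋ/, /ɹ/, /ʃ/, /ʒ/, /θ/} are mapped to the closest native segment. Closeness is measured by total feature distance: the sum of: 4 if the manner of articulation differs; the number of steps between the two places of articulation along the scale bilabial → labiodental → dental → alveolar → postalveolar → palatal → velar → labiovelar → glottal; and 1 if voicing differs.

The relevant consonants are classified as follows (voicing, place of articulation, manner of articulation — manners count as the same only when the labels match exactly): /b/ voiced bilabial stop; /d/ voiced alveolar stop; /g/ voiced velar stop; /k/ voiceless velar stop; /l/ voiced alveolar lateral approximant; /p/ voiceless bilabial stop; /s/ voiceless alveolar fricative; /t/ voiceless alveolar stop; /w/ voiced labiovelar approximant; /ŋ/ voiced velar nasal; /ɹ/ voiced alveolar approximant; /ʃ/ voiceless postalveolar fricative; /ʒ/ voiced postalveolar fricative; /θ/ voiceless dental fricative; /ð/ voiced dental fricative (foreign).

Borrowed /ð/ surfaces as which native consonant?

/θ/ is closest: same manner (fricative), place distance 0 (dental→dental), voicing differs (+1); total 1. Next closest is /s/ at distance 2.

θ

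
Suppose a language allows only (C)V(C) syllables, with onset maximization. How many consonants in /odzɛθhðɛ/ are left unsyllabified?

1

The consonants /h/ cannot be parsed into a legal (C)V(C) syllable (at most one coda consonant is licensed; onsets are limited to one consonant).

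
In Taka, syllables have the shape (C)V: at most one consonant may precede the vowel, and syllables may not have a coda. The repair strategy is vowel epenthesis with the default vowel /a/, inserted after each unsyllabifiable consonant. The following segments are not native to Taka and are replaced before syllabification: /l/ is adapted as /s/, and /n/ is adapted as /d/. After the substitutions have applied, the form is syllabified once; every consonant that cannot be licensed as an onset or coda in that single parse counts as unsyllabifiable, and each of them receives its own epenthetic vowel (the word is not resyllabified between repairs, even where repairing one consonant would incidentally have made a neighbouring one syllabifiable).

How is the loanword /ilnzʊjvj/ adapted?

Substitution: /l/ → /s/, /n/ → /d/, giving /isdzʊjvj/.
Syllabifying with onset maximization leaves /s/, /d/, /j/, /v/, /j/ stranded (no codas are permitted; onsets are limited to one consonant).
Inserting the epenthetic vowel yields /s/ → /sa/, /d/ → /da/, /j/ → /ja/, /v/ → /va/, /j/ → /ja/.

isadazʊjavaja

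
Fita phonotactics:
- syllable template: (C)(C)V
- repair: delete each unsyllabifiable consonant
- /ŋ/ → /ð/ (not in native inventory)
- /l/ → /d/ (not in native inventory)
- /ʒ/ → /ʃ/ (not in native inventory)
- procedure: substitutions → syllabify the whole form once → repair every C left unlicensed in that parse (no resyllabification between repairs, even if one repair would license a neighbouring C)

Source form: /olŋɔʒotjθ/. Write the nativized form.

Substitution: /l/ → /d/, /ŋ/ → /ð/, /ʒ/ → /ʃ/, giving /odðɔʃotjθ/.
Under (C)(C)V, the unsyllabifiable consonants are /t/, /j/, /θ/ (no codas are permitted; onsets may contain at most 2 consonants).
Each unlicensed consonant is deleted: /t/, /j/, /θ/.

odðɔʃo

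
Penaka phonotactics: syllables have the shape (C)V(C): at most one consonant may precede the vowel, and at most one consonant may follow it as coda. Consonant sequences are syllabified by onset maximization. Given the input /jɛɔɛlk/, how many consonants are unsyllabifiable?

Under (C)V(C), the unsyllabifiable consonants are /k/ (at most one coda consonant is licensed; onsets are limited to one consonant).

1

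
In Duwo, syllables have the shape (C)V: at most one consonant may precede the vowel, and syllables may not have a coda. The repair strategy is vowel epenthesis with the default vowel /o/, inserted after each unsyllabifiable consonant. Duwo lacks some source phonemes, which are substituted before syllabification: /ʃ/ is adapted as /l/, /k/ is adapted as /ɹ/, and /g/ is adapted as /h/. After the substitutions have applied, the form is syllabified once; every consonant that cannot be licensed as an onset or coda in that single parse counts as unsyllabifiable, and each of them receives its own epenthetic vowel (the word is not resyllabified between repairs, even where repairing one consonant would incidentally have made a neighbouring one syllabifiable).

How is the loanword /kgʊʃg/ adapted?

ɹohʊloho

Substitution: /k/ → /ɹ/, /g/ → /h/, /ʃ/ → /l/, giving /ɹhʊlh/.
Syllabifying with onset maximization leaves /ɹ/, /l/, /h/ stranded (no codas are permitted; onsets are limited to one consonant).
Epenthesis after each stranded consonant: /ɹ/ → /ɹo/, /l/ → /lo/, /h/ → /ho/.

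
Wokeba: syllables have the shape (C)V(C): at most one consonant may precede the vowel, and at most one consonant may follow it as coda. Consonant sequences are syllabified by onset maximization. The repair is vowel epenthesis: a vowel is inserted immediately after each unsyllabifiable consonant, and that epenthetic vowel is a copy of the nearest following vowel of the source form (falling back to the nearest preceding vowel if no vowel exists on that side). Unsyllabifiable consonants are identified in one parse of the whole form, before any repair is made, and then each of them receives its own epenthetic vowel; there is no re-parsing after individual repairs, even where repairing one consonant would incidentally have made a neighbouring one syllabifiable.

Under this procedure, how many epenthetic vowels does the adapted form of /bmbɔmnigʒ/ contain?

The unsyllabifiable consonants are /b/, /m/, /ʒ/; each receives one epenthetic vowel.

3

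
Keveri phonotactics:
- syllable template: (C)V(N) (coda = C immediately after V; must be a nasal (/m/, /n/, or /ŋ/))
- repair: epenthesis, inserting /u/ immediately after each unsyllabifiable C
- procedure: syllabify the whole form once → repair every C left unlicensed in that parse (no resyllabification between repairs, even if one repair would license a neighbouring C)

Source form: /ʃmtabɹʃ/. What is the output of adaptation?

ʃumutabuɹuʃu

Under (C)V(N), the unsyllabifiable consonants are /ʃ/, /m/, /b/, /ɹ/, /ʃ/ (only a nasal (/m/, /n/, or /ŋ/) is licensed in coda position; onsets are limited to one consonant).
Inserting the epenthetic vowel yields /ʃ/ → /ʃu/, /m/ → /mu/, /b/ → /bu/, /ɹ/ → /ɹu/, /ʃ/ → /ʃu/.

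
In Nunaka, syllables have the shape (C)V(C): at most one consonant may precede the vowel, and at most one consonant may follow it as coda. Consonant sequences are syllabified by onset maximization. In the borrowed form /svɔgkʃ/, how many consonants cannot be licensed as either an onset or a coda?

3

Syllabifying with onset maximization leaves /s/, /k/, /ʃ/ stranded (at most one coda consonant is licensed; onsets are limited to one consonant).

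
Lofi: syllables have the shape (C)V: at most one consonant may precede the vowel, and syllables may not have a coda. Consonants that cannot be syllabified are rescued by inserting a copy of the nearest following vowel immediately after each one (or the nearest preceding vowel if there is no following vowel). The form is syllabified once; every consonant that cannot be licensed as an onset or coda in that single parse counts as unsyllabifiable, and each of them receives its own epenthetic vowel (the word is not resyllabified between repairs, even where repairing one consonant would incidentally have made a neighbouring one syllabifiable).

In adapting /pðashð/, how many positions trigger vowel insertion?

The unsyllabifiable consonants are /p/, /s/, /h/, /ð/; each receives one epenthetic vowel.

4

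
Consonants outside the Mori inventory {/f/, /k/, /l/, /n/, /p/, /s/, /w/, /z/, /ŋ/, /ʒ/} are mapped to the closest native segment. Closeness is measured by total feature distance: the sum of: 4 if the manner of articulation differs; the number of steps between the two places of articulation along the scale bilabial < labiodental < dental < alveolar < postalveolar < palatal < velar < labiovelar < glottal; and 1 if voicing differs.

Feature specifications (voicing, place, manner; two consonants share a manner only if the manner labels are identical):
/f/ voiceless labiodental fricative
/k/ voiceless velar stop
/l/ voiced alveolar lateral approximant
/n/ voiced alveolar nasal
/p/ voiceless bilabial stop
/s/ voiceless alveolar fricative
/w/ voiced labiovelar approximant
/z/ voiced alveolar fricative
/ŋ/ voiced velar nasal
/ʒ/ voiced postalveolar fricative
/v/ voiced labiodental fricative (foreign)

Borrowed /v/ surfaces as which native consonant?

f

/f/ is closest: same manner (fricative), place distance 0 (labiodental→labiodental), voicing differs (+1); total 1. Next closest is /z/ at distance 2.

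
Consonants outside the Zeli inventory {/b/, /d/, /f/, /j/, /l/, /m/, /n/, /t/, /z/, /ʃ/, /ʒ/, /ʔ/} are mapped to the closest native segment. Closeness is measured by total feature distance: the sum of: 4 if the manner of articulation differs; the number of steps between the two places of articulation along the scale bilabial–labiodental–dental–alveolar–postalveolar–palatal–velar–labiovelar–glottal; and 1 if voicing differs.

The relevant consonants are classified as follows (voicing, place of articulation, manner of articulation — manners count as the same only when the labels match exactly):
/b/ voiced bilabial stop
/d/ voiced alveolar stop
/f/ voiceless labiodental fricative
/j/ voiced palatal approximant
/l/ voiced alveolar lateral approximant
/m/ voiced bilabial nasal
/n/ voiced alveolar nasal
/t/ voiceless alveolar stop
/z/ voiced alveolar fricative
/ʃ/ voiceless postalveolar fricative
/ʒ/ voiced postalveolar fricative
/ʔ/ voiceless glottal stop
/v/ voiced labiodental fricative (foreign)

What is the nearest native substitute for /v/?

/f/ is closest: same manner (fricative), place distance 0 (labiodental→labiodental), voicing differs (+1); total 1. Next closest is /z/ at distance 2.

f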